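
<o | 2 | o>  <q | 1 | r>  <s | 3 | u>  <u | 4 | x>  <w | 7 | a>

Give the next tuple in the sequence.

First letter: letters move forward 2 places in the alphabet, so o, q, s, u, w → y.
Second coordinate — each term is the sum of the two before it: 2, 1, 3, 4, 7 → 11.
For the second letter, letters move forward 3 places in the alphabet, wrapping Z→A: o, r, u, x, a → d.
Putting it together: <y | 11 | d>.

<y | 11 | d>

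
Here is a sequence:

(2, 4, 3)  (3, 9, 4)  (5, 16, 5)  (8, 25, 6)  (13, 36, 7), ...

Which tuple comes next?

(21, 49, 8)

First part: 2, 3, 5, 8, 13 → 21 (each term is the sum of the two before it).
For the second part, perfect squares: 2², 3², 4², …: 4, 9, 16, 25, 36 → 49.
Third part: 3, 4, 5, 6, 7 → 8 (+1 each step).
Putting it together: (21, 49, 8).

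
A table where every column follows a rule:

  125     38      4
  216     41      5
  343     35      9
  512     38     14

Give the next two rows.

729  32  23; 1000  35  37

First component: perfect cubes: 5³, 6³, 7³, …; 125, 216, 343, 512 → 729 → 1000.
Second component — alternating steps +3, −6, +3, −6, …: 38, 41, 35, 38 → 32 → 35.
Third component: each term is the sum of the two before it; 4, 5, 9, 14 → 23 → 37.
Putting the parts together: 729  32  23 and then 1000  35  37.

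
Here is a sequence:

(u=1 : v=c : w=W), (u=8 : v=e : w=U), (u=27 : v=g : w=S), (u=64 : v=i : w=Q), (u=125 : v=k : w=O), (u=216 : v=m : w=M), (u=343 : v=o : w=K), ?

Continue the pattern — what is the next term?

(u=512 : v=q : w=I)

U: perfect cubes: 1³, 2³, 3³, …; 1, 8, 27, 64, 125, 216, 343 → 512.
V — letters move forward 2 places in the alphabet: c, e, g, i, k, m, o → q.
W: W, U, S, Q, O, M, K → I (letters move back 2 places in the alphabet).
Combining the parts gives (u=512 : v=q : w=I).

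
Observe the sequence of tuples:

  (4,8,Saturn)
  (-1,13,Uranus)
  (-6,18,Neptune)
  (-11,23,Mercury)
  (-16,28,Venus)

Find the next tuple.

First slot — −5 each step: 4, -1, -6, -11, -16 → -21.
Second slot — together with the first slot always sums to 12: 8, 13, 18, 23, 28 → 33.
Planet: runs through the planets Mercury→Neptune, so Saturn, Uranus, Neptune, Mercury, Venus → Earth.
Combining the parts gives (-21,33,Earth).

(-21,33,Earth)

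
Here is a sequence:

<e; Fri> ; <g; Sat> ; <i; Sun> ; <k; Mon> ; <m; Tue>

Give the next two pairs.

Letter: letters move forward 2 places in the alphabet, so e, g, i, k, m → o → q.
For the day, runs through the weekdays Mon→Sun: Fri, Sat, Sun, Mon, Tue → Wed → Thu.
So the next two pairs are <o; Wed> and <q; Thu>.

<o; Wed>, <q; Thu>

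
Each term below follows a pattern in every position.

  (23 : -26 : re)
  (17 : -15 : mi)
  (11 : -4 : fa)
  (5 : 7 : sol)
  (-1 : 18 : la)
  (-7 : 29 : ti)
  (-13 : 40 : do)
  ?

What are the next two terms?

First coordinate — −6 each step: 23, 17, 11, 5, -1, -7, -13 → -19 → -25.
For the second coordinate, +11 each step: -26, -15, -4, 7, 18, 29, 40 → 51 → 62.
Note — runs through the solfège scale do→ti: re, mi, fa, sol, la, ti, do → re → mi.
So the next two terms are (-19 : 51 : re) and (-25 : 62 : mi).

(-19 : 51 : re), (-25 : 62 : mi)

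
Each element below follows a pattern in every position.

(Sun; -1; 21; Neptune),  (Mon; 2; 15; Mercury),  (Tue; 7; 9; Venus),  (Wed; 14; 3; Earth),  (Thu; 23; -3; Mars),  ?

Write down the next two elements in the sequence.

(Fri; 34; -9; Jupiter), (Sat; 47; -15; Saturn)

Day goes Sun, Mon, Tue, Wed, Thu → Fri → Sat (runs through the weekdays Mon→Sun).
Second slot goes -1, 2, 7, 14, 23 → 34 → 47 (differences are 3, 5, 7, … (increasing by 2 each time)).
Third slot goes 21, 15, 9, 3, -3 → -9 → -15 (−6 each step).
Planet: runs through the planets Mercury→Neptune, so Neptune, Mercury, Venus, Earth, Mars → Jupiter → Saturn.
So the next two elements are (Fri; 34; -9; Jupiter) and (Sat; 47; -15; Saturn).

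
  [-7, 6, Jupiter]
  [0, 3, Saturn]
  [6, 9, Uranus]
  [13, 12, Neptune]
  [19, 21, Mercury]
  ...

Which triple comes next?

First coordinate — alternating steps +7, +6, +7, +6, …: -7, 0, 6, 13, 19 → 26.
Second coordinate: 6, 3, 9, 12, 21 → 33 (each term is the sum of the two before it).
Planet: runs through the planets Mercury→Neptune, so Jupiter, Saturn, Uranus, Neptune, Mercury → Venus.
Combining the parts gives [26, 33, Venus].

[26, 33, Venus]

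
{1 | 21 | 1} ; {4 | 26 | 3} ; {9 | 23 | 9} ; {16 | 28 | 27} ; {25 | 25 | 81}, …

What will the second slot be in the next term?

Second slot: alternating steps +5, −3, +5, −3, …, so 21, 26, 23, 28, 25 → 30.

30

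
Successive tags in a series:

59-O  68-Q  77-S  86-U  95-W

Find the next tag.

For the first component, +9 each step: 59, 68, 77, 86, 95 → 104.
Letter — letters move forward 2 places in the alphabet: O, Q, S, U, W → Y.
Combining the parts gives 104-Y.

104-Y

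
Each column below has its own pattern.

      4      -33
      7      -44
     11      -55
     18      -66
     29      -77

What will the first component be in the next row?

47

First component: each term is the sum of the two before it; 4, 7, 11, 18, 29 → 47.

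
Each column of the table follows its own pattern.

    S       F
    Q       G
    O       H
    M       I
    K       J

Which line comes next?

First letter goes S, Q, O, M, K → I (letters move back 2 places in the alphabet).
Second letter: F, G, H, I, J → K (letters move forward 1 place in the alphabet).
So the next line is I  K.

I  K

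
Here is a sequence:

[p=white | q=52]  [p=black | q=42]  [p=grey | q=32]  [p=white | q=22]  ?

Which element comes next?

[p=black | q=12]

For the p, repeats white → black → grey: white, black, grey, white → black.
Q — −10 each step: 52, 42, 32, 22 → 12.
Putting it together: [p=black | q=12].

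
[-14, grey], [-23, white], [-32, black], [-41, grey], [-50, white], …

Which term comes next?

[-59, black]

First coordinate: -14, -23, -32, -41, -50 → -59 (−9 each step).
Shade: repeats grey → white → black, so grey, white, black, grey, white → black.
Putting it together: [-59, black].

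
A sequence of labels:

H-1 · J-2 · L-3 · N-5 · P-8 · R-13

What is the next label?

T-21

Letter: letters move forward 2 places in the alphabet, so H, J, L, N, P, R → T.
Second component — each term is the sum of the two before it: 1, 2, 3, 5, 8, 13 → 21.
Combining the parts gives T-21.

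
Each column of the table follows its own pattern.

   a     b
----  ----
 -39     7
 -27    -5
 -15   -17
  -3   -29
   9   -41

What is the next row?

Column a — +12 each step: -39, -27, -15, -3, 9 → 21.
For the column b, together with the column a always sums to -32: 7, -5, -17, -29, -41 → -53.
Combining the parts gives 21  -53.

21  -53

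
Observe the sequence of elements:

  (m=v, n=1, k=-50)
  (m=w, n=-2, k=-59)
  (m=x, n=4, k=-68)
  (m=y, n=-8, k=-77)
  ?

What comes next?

(m=z, n=16, k=-86)

M: letters move forward 1 place in the alphabet, so v, w, x, y → z.
N — ×(-2) each step: 1, -2, 4, -8 → 16.
K: -50, -59, -68, -77 → -86 (−9 each step).
Putting it together: (m=z, n=16, k=-86).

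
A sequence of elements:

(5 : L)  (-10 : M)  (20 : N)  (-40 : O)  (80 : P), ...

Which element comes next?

First entry: ×(-2) each step; 5, -10, 20, -40, 80 → -160.
Letter: letters move forward 1 place in the alphabet, so L, M, N, O, P → Q.
Combining the parts gives (-160 : Q).

(-160 : Q)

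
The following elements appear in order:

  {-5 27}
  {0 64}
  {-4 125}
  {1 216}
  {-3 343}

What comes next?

{2 512}

First entry goes -5, 0, -4, 1, -3 → 2 (alternating steps +5, −4, +5, −4, …).
Second entry — perfect cubes: 3³, 4³, 5³, …: 27, 64, 125, 216, 343 → 512.
Combining the parts gives {2 512}.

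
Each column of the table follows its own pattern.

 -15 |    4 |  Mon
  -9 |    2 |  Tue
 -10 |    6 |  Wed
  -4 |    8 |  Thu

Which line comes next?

-5  14  Fri

First component: -15, -9, -10, -4 → -5 (alternating steps +6, −1, +6, −1, …).
Second component goes 4, 2, 6, 8 → 14 (each term is the sum of the two before it).
For the day, runs through the weekdays Mon→Sun: Mon, Tue, Wed, Thu → Fri.
Combining the parts gives -5  14  Fri.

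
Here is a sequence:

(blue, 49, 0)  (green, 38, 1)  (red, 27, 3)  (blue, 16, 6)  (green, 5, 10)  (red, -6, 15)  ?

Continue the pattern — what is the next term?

(blue, -17, 21)

Colour: repeats blue → green → red; blue, green, red, blue, green, red → blue.
Second entry: 49, 38, 27, 16, 5, -6 → -17 (−11 each step).
Third entry: 0, 1, 3, 6, 10, 15 → 21 (differences are 1, 2, 3, … (increasing by 1 each time)).
So the next term is (blue, -17, 21).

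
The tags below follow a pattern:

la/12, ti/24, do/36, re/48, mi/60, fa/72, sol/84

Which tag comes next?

la/96

Note: runs through the solfège scale do→ti; la, ti, do, re, mi, fa, sol → la.
Second component goes 12, 24, 36, 48, 60, 72, 84 → 96 (+12 each step).
Putting it together: la/96.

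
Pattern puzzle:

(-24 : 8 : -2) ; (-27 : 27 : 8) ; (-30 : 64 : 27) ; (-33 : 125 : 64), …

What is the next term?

(-36 : 216 : 125)

First entry: −3 each step; -24, -27, -30, -33 → -36.
Second entry: perfect cubes: 2³, 3³, 4³, …, so 8, 27, 64, 125 → 216.
For the third entry, always the previous value of the second entry: -2, 8, 27, 64 → 125.
So the next term is (-36 : 216 : 125).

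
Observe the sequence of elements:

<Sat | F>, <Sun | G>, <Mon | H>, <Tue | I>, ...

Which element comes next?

Day: runs through the weekdays Mon→Sun, so Sat, Sun, Mon, Tue → Wed.
Letter: F, G, H, I → J (letters move forward 1 place in the alphabet).
So the next element is <Wed | J>.

<Wed | J>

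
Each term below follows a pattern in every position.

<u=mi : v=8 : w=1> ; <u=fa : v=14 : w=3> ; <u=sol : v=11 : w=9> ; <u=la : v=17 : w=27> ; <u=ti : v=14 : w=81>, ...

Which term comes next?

U: runs through the solfège scale do→ti, so mi, fa, sol, la, ti → do.
V goes 8, 14, 11, 17, 14 → 20 (alternating steps +6, −3, +6, −3, …).
W: ×3 each step; 1, 3, 9, 27, 81 → 243.
Combining the parts gives <u=do : v=20 : w=243>.

<u=do : v=20 : w=243>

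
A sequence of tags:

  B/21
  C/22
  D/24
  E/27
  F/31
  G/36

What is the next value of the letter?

H

Letter goes B, C, D, E, F, G → H (letters move forward 1 place in the alphabet).
Second component: differences are 1, 2, 3, … (increasing by 1 each time), so 21, 22, 24, 27, 31, 36 → 42.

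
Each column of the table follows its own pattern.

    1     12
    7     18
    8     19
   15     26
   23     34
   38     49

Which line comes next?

61  72

First component: each term is the sum of the two before it, so 1, 7, 8, 15, 23, 38 → 61.
Second component: always 11 more than the first component, so 12, 18, 19, 26, 34, 49 → 72.
So the next line is 61  72.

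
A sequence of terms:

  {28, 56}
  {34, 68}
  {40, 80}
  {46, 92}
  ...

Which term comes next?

{52, 104}

First coordinate goes 28, 34, 40, 46 → 52 (+6 each step).
Second coordinate: 56, 68, 80, 92 → 104 (always 2 × the first coordinate).
Combining the parts gives {52, 104}.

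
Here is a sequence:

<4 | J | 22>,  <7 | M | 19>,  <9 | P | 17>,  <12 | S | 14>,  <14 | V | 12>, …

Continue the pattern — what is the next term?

<17 | Y | 9>

First coordinate: alternating steps +3, +2, +3, +2, …, so 4, 7, 9, 12, 14 → 17.
Letter goes J, M, P, S, V → Y (letters move forward 3 places in the alphabet).
Third coordinate: together with the first coordinate always sums to 26, so 22, 19, 17, 14, 12 → 9.
So the next term is <17 | Y | 9>.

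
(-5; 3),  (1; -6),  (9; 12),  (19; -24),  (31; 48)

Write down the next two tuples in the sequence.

First coordinate goes -5, 1, 9, 19, 31 → 45 → 61 (differences are 6, 8, 10, … (increasing by 2 each time)).
Second coordinate goes 3, -6, 12, -24, 48 → -96 → 192 (×(-2) each step).
So the next two tuples are (45; -96) and (61; 192).

(45; -96), (61; 192)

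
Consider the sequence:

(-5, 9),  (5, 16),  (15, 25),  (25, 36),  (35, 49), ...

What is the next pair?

(45, 64)

First coordinate: +10 each step; -5, 5, 15, 25, 35 → 45.
Second coordinate: perfect squares: 3², 4², 5², …, so 9, 16, 25, 36, 49 → 64.
So the next pair is (45, 64).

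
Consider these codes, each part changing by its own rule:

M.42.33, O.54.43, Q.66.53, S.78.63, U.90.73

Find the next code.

W.102.83

Letter: M, O, Q, S, U → W (letters move forward 2 places in the alphabet).
Second component: +12 each step; 42, 54, 66, 78, 90 → 102.
Third component: +10 each step; 33, 43, 53, 63, 73 → 83.
Combining the parts gives W.102.83.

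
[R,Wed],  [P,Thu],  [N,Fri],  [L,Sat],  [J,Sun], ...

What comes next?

Letter goes R, P, N, L, J → H (letters move back 2 places in the alphabet).
For the day, runs through the weekdays Mon→Sun: Wed, Thu, Fri, Sat, Sun → Mon.
Combining the parts gives [H,Mon].

[H,Mon]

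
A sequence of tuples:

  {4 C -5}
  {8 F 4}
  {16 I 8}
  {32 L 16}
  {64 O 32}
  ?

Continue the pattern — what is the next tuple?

{128 R 64}

First component: ×2 each step, so 4, 8, 16, 32, 64 → 128.
Letter: letters move forward 3 places in the alphabet, so C, F, I, L, O → R.
Third component goes -5, 4, 8, 16, 32 → 64 (always the previous value of the first component).
So the next tuple is {128 R 64}.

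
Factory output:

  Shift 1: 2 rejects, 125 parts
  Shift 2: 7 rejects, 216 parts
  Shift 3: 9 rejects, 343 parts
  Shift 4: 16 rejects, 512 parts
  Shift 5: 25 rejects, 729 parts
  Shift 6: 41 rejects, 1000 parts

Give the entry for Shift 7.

66 rejects, 1331 parts

Rejects: 2, 7, 9, 16, 25, 41 → 66 (each term is the sum of the two before it).
For the parts, perfect cubes: 5³, 6³, 7³, …: 125, 216, 343, 512, 729, 1000 → 1331.
Combining the parts gives 66 rejects, 1331 parts.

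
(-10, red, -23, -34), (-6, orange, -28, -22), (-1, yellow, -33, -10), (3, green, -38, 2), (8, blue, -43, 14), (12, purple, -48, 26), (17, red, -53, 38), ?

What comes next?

(21, orange, -58, 50)

First entry: -10, -6, -1, 3, 8, 12, 17 → 21 (alternating steps +4, +5, +4, +5, …).
Colour: red, orange, yellow, green, blue, purple, red → orange (repeats red → orange → yellow → green → blue → purple).
Third entry: -23, -28, -33, -38, -43, -48, -53 → -58 (−5 each step).
Fourth entry: -34, -22, -10, 2, 14, 26, 38 → 50 (+12 each step).
So the next element is (21, orange, -58, 50).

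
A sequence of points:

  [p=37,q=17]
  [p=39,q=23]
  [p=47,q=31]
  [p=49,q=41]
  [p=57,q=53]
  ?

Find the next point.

[p=59,q=67]

P: alternating steps +2, +8, +2, +8, …; 37, 39, 47, 49, 57 → 59.
Q: differences are 6, 8, 10, … (increasing by 2 each time), so 17, 23, 31, 41, 53 → 67.
Combining the parts gives [p=59,q=67].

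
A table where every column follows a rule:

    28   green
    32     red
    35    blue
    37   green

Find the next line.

38  red

First component goes 28, 32, 35, 37 → 38 (differences are 4, 3, 2, … (decreasing by 1 each time)).
Colour: green, red, blue, green → red (repeats green → red → blue).
Putting it together: 38  red.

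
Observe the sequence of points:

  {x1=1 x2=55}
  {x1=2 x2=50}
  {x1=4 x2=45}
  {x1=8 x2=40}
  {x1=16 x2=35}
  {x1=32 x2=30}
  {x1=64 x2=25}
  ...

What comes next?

X1 — ×2 each step: 1, 2, 4, 8, 16, 32, 64 → 128.
X2: −5 each step, so 55, 50, 45, 40, 35, 30, 25 → 20.
Combining the parts gives {x1=128 x2=20}.

{x1=128 x2=20}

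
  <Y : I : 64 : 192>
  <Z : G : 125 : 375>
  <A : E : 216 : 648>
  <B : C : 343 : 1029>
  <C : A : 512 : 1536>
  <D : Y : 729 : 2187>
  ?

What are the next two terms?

First letter goes Y, Z, A, B, C, D → E → F (letters move forward 1 place in the alphabet, wrapping Z→A).
Second letter: letters move back 2 places in the alphabet, wrapping A→Z; I, G, E, C, A, Y → W → U.
For the third coordinate, perfect cubes: 4³, 5³, 6³, …: 64, 125, 216, 343, 512, 729 → 1000 → 1331.
Fourth coordinate — always 3 × the third coordinate: 192, 375, 648, 1029, 1536, 2187 → 3000 → 3993.
Putting the parts together: <E : W : 1000 : 3000> and then <F : U : 1331 : 3993>.

<E : W : 1000 : 3000>, <F : U : 1331 : 3993>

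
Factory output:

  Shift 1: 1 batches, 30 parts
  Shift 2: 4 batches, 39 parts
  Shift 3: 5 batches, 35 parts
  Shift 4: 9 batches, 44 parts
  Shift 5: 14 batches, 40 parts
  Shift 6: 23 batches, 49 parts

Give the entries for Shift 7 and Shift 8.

Batches goes 1, 4, 5, 9, 14, 23 → 37 → 60 (each term is the sum of the two before it).
Parts — alternating steps +9, −4, +9, −4, …: 30, 39, 35, 44, 40, 49 → 45 → 54.
So the next two records are 37 batches, 45 parts and 60 batches, 54 parts.

37 batches, 45 parts; 60 batches, 54 parts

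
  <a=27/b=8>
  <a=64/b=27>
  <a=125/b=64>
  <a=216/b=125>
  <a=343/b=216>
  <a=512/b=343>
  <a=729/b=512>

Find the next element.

<a=1000/b=729>

A goes 27, 64, 125, 216, 343, 512, 729 → 1000 (perfect cubes: 3³, 4³, 5³, …).
B: perfect cubes: 2³, 3³, 4³, …, so 8, 27, 64, 125, 216, 343, 512 → 729.
Putting it together: <a=1000/b=729>.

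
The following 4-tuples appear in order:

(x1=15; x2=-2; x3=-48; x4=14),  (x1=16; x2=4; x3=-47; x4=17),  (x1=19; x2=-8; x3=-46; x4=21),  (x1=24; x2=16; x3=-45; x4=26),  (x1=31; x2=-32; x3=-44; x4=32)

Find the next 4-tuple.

X1: differences are 1, 3, 5, … (increasing by 2 each time), so 15, 16, 19, 24, 31 → 40.
For the x2, ×(-2) each step: -2, 4, -8, 16, -32 → 64.
X3: -48, -47, -46, -45, -44 → -43 (+1 each step).
X4: differences are 3, 4, 5, … (increasing by 1 each time); 14, 17, 21, 26, 32 → 39.
So the next 4-tuple is (x1=40; x2=64; x3=-43; x4=39).

(x1=40; x2=64; x3=-43; x4=39)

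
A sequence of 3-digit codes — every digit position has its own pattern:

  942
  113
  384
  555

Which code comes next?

726

First digit — +2 each step, mod 10: 9, 1, 3, 5 → 7.
Second digit goes 4, 1, 8, 5 → 2 (−3 each step, mod 10).
Third digit goes 2, 3, 4, 5 → 6 (+1 each step, mod 10).
Putting it together: 726.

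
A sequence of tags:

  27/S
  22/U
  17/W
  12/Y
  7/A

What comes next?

2/C

First component: 27, 22, 17, 12, 7 → 2 (−5 each step).
Letter goes S, U, W, Y, A → C (letters move forward 2 places in the alphabet, wrapping Z→A).
Putting it together: 2/C.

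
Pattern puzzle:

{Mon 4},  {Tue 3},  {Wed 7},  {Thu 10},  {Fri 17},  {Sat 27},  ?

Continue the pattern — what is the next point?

Day: Mon, Tue, Wed, Thu, Fri, Sat → Sun (runs through the weekdays Mon→Sun).
Second entry: 4, 3, 7, 10, 17, 27 → 44 (each term is the sum of the two before it).
So the next point is {Sun 44}.

{Sun 44}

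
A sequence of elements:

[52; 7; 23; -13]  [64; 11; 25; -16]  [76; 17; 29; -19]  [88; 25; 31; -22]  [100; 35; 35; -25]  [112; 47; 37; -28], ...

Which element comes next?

[124; 61; 41; -31]

First part — +12 each step: 52, 64, 76, 88, 100, 112 → 124.
Second part: differences are 4, 6, 8, … (increasing by 2 each time); 7, 11, 17, 25, 35, 47 → 61.
Third part: 23, 25, 29, 31, 35, 37 → 41 (alternating steps +2, +4, +2, +4, …).
For the fourth part, −3 each step: -13, -16, -19, -22, -25, -28 → -31.
So the next element is [124; 61; 41; -31].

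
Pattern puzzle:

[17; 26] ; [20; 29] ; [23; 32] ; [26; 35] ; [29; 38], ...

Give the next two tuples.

[32; 41], [35; 44]

First value: +3 each step; 17, 20, 23, 26, 29 → 32 → 35.
Second value — always 9 more than the first value: 26, 29, 32, 35, 38 → 41 → 44.
Putting the parts together: [32; 41] and then [35; 44].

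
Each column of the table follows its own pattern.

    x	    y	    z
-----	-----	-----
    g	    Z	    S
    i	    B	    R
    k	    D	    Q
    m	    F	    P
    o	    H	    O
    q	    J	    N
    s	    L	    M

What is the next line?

u  N  L

Column x — letters move forward 2 places in the alphabet: g, i, k, m, o, q, s → u.
Column y: letters move forward 2 places in the alphabet, wrapping Z→A; Z, B, D, F, H, J, L → N.
For the column z, letters move back 1 place in the alphabet: S, R, Q, P, O, N, M → L.
Putting it together: u  N  L.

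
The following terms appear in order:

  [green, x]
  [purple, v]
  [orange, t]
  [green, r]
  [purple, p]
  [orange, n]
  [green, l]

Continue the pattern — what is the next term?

[purple, j]

Colour — repeats green → purple → orange: green, purple, orange, green, purple, orange, green → purple.
Letter: letters move back 2 places in the alphabet; x, v, t, r, p, n, l → j.
Putting it together: [purple, j].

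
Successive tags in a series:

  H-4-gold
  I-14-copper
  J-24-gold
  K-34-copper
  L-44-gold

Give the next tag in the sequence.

M-54-copper

For the letter, letters move forward 1 place in the alphabet: H, I, J, K, L → M.
Second component: 4, 14, 24, 34, 44 → 54 (+10 each step).
Metal: alternates gold ↔ copper, so gold, copper, gold, copper, gold → copper.
Putting it together: M-54-copper.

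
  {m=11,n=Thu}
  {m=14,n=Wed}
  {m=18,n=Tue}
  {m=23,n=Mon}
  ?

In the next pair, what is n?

M: differences are 3, 4, 5, … (increasing by 1 each time); 11, 14, 18, 23 → 29.
N: runs backward through the weekdays Mon→Sun; Thu, Wed, Tue, Mon → Sun.

Sun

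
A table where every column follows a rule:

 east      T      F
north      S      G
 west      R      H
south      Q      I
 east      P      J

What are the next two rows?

north  O  K; west  N  L

Direction: repeats east → north → west → south; east, north, west, south, east → north → west.
First letter: T, S, R, Q, P → O → N (letters move back 1 place in the alphabet).
Second letter: letters move forward 1 place in the alphabet; F, G, H, I, J → K → L.
Putting the parts together: north  O  K and then west  N  L.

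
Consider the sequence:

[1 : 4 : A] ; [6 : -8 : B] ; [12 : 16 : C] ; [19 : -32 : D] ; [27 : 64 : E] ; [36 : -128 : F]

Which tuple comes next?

[46 : 256 : G]

First component goes 1, 6, 12, 19, 27, 36 → 46 (differences are 5, 6, 7, … (increasing by 1 each time)).
Second component: ×(-2) each step, so 4, -8, 16, -32, 64, -128 → 256.
Letter — letters move forward 1 place in the alphabet: A, B, C, D, E, F → G.
So the next tuple is [46 : 256 : G].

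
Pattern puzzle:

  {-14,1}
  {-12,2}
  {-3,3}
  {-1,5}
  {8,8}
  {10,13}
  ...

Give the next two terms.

For the first value, alternating steps +2, +9, +2, +9, …: -14, -12, -3, -1, 8, 10 → 19 → 21.
Second value: each term is the sum of the two before it, so 1, 2, 3, 5, 8, 13 → 21 → 34.
So the next two terms are {19,21} and {21,34}.

{19,21}, {21,34}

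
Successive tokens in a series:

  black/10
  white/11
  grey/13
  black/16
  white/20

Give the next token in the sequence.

grey/25

Shade goes black, white, grey, black, white → grey (repeats black → white → grey).
Second component: differences are 1, 2, 3, … (increasing by 1 each time), so 10, 11, 13, 16, 20 → 25.
Combining the parts gives grey/25.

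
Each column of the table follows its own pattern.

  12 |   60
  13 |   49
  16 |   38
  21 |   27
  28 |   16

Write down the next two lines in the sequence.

37  5; 48  -6

First component: differences are 1, 3, 5, … (increasing by 2 each time); 12, 13, 16, 21, 28 → 37 → 48.
Second component: −11 each step; 60, 49, 38, 27, 16 → 5 → -6.
Putting the parts together: 37  5 and then 48  -6.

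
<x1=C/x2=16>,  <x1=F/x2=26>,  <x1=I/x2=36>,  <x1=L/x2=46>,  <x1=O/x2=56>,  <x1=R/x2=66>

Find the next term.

For the x1, letters move forward 3 places in the alphabet: C, F, I, L, O, R → U.
X2 goes 16, 26, 36, 46, 56, 66 → 76 (+10 each step).
Combining the parts gives <x1=U/x2=76>.

<x1=U/x2=76>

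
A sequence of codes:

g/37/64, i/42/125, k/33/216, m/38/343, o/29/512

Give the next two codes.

Letter: g, i, k, m, o → q → s (letters move forward 2 places in the alphabet).
Second component: alternating steps +5, −9, +5, −9, …, so 37, 42, 33, 38, 29 → 34 → 25.
Third component: 64, 125, 216, 343, 512 → 729 → 1000 (perfect cubes: 4³, 5³, 6³, …).
Putting the parts together: q/34/729 and then s/25/1000.

q/34/729 then s/25/1000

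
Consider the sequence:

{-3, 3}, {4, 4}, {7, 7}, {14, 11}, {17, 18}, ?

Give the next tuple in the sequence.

{24, 29}

First part: alternating steps +7, +3, +7, +3, …; -3, 4, 7, 14, 17 → 24.
Second part: each term is the sum of the two before it, so 3, 4, 7, 11, 18 → 29.
So the next tuple is {24, 29}.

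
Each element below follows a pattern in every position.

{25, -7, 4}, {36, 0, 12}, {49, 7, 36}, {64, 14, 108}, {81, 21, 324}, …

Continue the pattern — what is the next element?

First entry: 25, 36, 49, 64, 81 → 100 (perfect squares: 5², 6², 7², …).
Second entry goes -7, 0, 7, 14, 21 → 28 (+7 each step).
Third entry: 4, 12, 36, 108, 324 → 972 (×3 each step).
So the next element is {100, 28, 972}.

{100, 28, 972}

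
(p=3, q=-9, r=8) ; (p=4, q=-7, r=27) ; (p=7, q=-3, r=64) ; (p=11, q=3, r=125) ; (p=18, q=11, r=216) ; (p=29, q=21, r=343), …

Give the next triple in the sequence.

P — each term is the sum of the two before it: 3, 4, 7, 11, 18, 29 → 47.
Q goes -9, -7, -3, 3, 11, 21 → 33 (differences are 2, 4, 6, … (increasing by 2 each time)).
For the r, perfect cubes: 2³, 3³, 4³, …: 8, 27, 64, 125, 216, 343 → 512.
So the next triple is (p=47, q=33, r=512).

(p=47, q=33, r=512)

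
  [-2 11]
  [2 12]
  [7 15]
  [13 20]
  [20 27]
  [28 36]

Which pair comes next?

First entry — differences are 4, 5, 6, … (increasing by 1 each time): -2, 2, 7, 13, 20, 28 → 37.
Second entry: differences are 1, 3, 5, … (increasing by 2 each time), so 11, 12, 15, 20, 27, 36 → 47.
Putting it together: [37 47].

[37 47]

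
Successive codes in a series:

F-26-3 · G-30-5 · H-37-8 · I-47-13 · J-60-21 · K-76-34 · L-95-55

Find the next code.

Letter goes F, G, H, I, J, K, L → M (letters move forward 1 place in the alphabet).
Second component: differences are 4, 7, 10, … (increasing by 3 each time), so 26, 30, 37, 47, 60, 76, 95 → 117.
Third component: 3, 5, 8, 13, 21, 34, 55 → 89 (each term is the sum of the two before it).
Combining the parts gives M-117-89.

M-117-89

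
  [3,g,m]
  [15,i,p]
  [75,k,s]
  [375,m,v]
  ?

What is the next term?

[1875,o,y]

First component: 3, 15, 75, 375 → 1875 (×5 each step).
For the first letter, letters move forward 2 places in the alphabet: g, i, k, m → o.
For the second letter, letters move forward 3 places in the alphabet: m, p, s, v → y.
Combining the parts gives [1875,o,y].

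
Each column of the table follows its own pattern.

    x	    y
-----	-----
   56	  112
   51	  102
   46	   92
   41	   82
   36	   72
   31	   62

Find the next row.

Column x — −5 each step: 56, 51, 46, 41, 36, 31 → 26.
Column y: always 2 × the column x; 112, 102, 92, 82, 72, 62 → 52.
Putting it together: 26  52.

26  52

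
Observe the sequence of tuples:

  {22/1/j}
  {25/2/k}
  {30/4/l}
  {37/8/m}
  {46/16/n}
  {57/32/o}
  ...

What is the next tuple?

First component goes 22, 25, 30, 37, 46, 57 → 70 (differences are 3, 5, 7, … (increasing by 2 each time)).
For the second component, ×2 each step: 1, 2, 4, 8, 16, 32 → 64.
Letter: letters move forward 1 place in the alphabet, so j, k, l, m, n, o → p.
Combining the parts gives {70/64/p}.

{70/64/p}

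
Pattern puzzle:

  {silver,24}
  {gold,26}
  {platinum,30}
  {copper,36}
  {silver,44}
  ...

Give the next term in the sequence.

Metal: repeats silver → gold → platinum → copper; silver, gold, platinum, copper, silver → gold.
Second entry — differences are 2, 4, 6, … (increasing by 2 each time): 24, 26, 30, 36, 44 → 54.
So the next term is {gold,54}.

{gold,54}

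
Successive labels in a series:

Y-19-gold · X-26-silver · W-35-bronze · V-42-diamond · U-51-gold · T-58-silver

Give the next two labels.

S-67-bronze, R-74-diamond

Letter: letters move back 1 place in the alphabet, so Y, X, W, V, U, T → S → R.
For the second component, alternating steps +7, +9, +7, +9, …: 19, 26, 35, 42, 51, 58 → 67 → 74.
Rank: repeats gold → silver → bronze → diamond, so gold, silver, bronze, diamond, gold, silver → bronze → diamond.
So the next two labels are S-67-bronze and R-74-diamond.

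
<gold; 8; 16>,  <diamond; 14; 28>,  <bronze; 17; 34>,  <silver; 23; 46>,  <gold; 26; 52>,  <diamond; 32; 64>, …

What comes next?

Rank — repeats gold → diamond → bronze → silver: gold, diamond, bronze, silver, gold, diamond → bronze.
For the second coordinate, alternating steps +6, +3, +6, +3, …: 8, 14, 17, 23, 26, 32 → 35.
For the third coordinate, always 2 × the second coordinate: 16, 28, 34, 46, 52, 64 → 70.
Combining the parts gives <bronze; 35; 70>.

<bronze; 35; 70>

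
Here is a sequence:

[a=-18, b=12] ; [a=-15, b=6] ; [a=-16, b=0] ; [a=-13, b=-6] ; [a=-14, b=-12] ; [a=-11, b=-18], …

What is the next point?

[a=-12, b=-24]

A: alternating steps +3, −1, +3, −1, …, so -18, -15, -16, -13, -14, -11 → -12.
B — −6 each step: 12, 6, 0, -6, -12, -18 → -24.
Putting it together: [a=-12, b=-24].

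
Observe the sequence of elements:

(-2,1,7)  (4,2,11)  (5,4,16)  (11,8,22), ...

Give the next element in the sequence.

For the first coordinate, alternating steps +6, +1, +6, +1, …: -2, 4, 5, 11 → 12.
Second coordinate goes 1, 2, 4, 8 → 16 (×2 each step).
For the third coordinate, differences are 4, 5, 6, … (increasing by 1 each time): 7, 11, 16, 22 → 29.
So the next element is (12,16,29).

(12,16,29)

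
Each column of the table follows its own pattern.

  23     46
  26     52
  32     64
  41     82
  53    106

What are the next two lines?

68  136; 86  172

First component — differences are 3, 6, 9, … (increasing by 3 each time): 23, 26, 32, 41, 53 → 68 → 86.
Second component: 46, 52, 64, 82, 106 → 136 → 172 (always 2 × the first component).
Putting the parts together: 68  136 and then 86  172.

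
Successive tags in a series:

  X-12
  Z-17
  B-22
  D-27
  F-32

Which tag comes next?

Letter — letters move forward 2 places in the alphabet, wrapping Z→A: X, Z, B, D, F → H.
For the second component, +5 each step: 12, 17, 22, 27, 32 → 37.
So the next tag is H-37.

H-37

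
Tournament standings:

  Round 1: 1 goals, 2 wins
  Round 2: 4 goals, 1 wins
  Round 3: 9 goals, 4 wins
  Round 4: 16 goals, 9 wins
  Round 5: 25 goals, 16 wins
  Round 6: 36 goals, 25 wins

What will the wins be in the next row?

Goals: perfect squares: 1², 2², 3², …; 1, 4, 9, 16, 25, 36 → 49.
Wins: always the previous value of the goals; 2, 1, 4, 9, 16, 25 → 36.

36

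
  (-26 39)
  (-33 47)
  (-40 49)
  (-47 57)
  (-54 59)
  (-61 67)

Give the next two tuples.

(-68 69), (-75 77)

First part: −7 each step; -26, -33, -40, -47, -54, -61 → -68 → -75.
Second part: alternating steps +8, +2, +8, +2, …, so 39, 47, 49, 57, 59, 67 → 69 → 77.
So the next two tuples are (-68 69) and (-75 77).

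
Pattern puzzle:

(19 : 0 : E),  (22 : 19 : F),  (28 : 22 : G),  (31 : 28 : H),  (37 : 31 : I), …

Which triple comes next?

(40 : 37 : J)

First coordinate: alternating steps +3, +6, +3, +6, …; 19, 22, 28, 31, 37 → 40.
Second coordinate — always the previous value of the first coordinate: 0, 19, 22, 28, 31 → 37.
Letter: E, F, G, H, I → J (letters move forward 1 place in the alphabet).
Combining the parts gives (40 : 37 : J).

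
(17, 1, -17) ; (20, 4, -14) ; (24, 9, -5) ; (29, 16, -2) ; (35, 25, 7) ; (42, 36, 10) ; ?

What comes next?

First coordinate — differences are 3, 4, 5, … (increasing by 1 each time): 17, 20, 24, 29, 35, 42 → 50.
Second coordinate: 1, 4, 9, 16, 25, 36 → 49 (perfect squares: 1², 2², 3², …).
Third coordinate goes -17, -14, -5, -2, 7, 10 → 19 (alternating steps +3, +9, +3, +9, …).
Putting it together: (50, 49, 19).

(50, 49, 19)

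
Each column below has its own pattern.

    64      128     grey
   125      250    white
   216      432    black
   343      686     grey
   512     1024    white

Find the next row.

First component — perfect cubes: 4³, 5³, 6³, …: 64, 125, 216, 343, 512 → 729.
Second component: always 2 × the first component; 128, 250, 432, 686, 1024 → 1458.
Shade goes grey, white, black, grey, white → black (repeats grey → white → black).
So the next row is 729  1458  black.

729  1458  black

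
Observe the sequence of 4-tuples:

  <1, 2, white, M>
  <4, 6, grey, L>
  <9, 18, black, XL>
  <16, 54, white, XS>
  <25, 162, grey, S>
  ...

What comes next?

<36, 486, black, M>

First slot — perfect squares: 1², 2², 3², …: 1, 4, 9, 16, 25 → 36.
Second slot: ×3 each step; 2, 6, 18, 54, 162 → 486.
Shade: white, grey, black, white, grey → black (repeats white → grey → black).
Size — runs through clothing sizes XS→XL: M, L, XL, XS, S → M.
So the next 4-tuple is <36, 486, black, M>.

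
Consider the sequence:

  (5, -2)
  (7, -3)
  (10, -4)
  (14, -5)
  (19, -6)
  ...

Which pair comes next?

(25, -7)

First coordinate goes 5, 7, 10, 14, 19 → 25 (differences are 2, 3, 4, … (increasing by 1 each time)).
Second coordinate goes -2, -3, -4, -5, -6 → -7 (−1 each step).
Combining the parts gives (25, -7).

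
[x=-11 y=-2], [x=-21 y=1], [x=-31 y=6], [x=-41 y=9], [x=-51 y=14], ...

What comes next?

X goes -11, -21, -31, -41, -51 → -61 (−10 each step).
Y: -2, 1, 6, 9, 14 → 17 (alternating steps +3, +5, +3, +5, …).
Putting it together: [x=-61 y=17].

[x=-61 y=17]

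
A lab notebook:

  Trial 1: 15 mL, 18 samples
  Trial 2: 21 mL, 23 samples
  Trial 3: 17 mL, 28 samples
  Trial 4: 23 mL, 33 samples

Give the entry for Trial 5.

19 mL, 38 samples

ML: 15, 21, 17, 23 → 19 (alternating steps +6, −4, +6, −4, …).
For the samples, +5 each step: 18, 23, 28, 33 → 38.
Combining the parts gives 19 mL, 38 samples.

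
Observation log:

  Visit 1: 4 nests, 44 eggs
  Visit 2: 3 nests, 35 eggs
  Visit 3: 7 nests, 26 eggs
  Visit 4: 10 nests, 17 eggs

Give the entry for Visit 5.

Nests: each term is the sum of the two before it; 4, 3, 7, 10 → 17.
For the eggs, −9 each step: 44, 35, 26, 17 → 8.
Combining the parts gives 17 nests, 8 eggs.

17 nests, 8 eggs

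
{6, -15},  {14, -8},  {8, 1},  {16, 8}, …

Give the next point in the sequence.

First slot: alternating steps +8, −6, +8, −6, …, so 6, 14, 8, 16 → 10.
For the second slot, alternating steps +7, +9, +7, +9, …: -15, -8, 1, 8 → 17.
So the next point is {10, 17}.

{10, 17}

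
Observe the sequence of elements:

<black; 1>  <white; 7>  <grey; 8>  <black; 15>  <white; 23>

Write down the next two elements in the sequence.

<grey; 38>, <black; 61>

Shade: repeats black → white → grey; black, white, grey, black, white → grey → black.
Second entry goes 1, 7, 8, 15, 23 → 38 → 61 (each term is the sum of the two before it).
So the next two elements are <grey; 38> and <black; 61>.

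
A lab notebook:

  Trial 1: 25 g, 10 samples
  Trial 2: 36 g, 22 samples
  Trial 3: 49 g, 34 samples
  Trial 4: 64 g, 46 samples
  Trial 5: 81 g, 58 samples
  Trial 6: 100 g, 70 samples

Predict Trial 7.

121 g, 82 samples

G: perfect squares: 5², 6², 7², …, so 25, 36, 49, 64, 81, 100 → 121.
Samples: +12 each step; 10, 22, 34, 46, 58, 70 → 82.
Combining the parts gives 121 g, 82 samples.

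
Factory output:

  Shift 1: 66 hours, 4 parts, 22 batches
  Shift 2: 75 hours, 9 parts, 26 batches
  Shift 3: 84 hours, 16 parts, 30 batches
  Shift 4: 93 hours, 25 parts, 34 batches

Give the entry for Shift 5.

Hours: 66, 75, 84, 93 → 102 (+9 each step).
Parts: 4, 9, 16, 25 → 36 (perfect squares: 2², 3², 4², …).
Batches — +4 each step: 22, 26, 30, 34 → 38.
Combining the parts gives 102 hours, 36 parts, 38 batches.

102 hours, 36 parts, 38 batches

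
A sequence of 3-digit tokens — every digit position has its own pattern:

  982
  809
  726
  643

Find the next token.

560

First digit: −1 each step, mod 10; 9, 8, 7, 6 → 5.
Second digit: 8, 0, 2, 4 → 6 (+2 each step, mod 10).
For the third digit, −3 each step, mod 10: 2, 9, 6, 3 → 0.
Combining the parts gives 560.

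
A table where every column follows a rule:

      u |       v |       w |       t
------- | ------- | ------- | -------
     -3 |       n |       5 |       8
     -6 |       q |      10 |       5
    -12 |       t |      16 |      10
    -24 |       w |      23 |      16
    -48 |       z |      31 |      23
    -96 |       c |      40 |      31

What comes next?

-192  f  50  40

Column u: ×2 each step, so -3, -6, -12, -24, -48, -96 → -192.
Column v: letters move forward 3 places in the alphabet, wrapping Z→A, so n, q, t, w, z, c → f.
Column w: 5, 10, 16, 23, 31, 40 → 50 (differences are 5, 6, 7, … (increasing by 1 each time)).
Column t: always the previous value of the column w; 8, 5, 10, 16, 23, 31 → 40.
Combining the parts gives -192  f  50  40.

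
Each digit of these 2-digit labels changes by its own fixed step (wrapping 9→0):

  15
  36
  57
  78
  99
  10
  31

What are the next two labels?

52, 73

First digit: 1, 3, 5, 7, 9, 1, 3 → 5 → 7 (+2 each step, mod 10).
Second digit goes 5, 6, 7, 8, 9, 0, 1 → 2 → 3 (+1 each step, mod 10).
Putting the parts together: 52 and then 73.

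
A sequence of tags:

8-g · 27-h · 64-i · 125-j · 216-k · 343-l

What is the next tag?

First component: 8, 27, 64, 125, 216, 343 → 512 (perfect cubes: 2³, 3³, 4³, …).
Letter: letters move forward 1 place in the alphabet; g, h, i, j, k, l → m.
So the next tag is 512-m.

512-m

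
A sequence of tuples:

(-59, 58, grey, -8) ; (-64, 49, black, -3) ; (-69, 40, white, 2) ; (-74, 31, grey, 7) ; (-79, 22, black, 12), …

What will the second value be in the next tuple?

13

Second value: 58, 49, 40, 31, 22 → 13 (−9 each step).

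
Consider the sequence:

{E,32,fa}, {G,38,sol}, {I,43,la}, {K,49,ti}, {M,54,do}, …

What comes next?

{O,60,re}

Letter: letters move forward 2 places in the alphabet; E, G, I, K, M → O.
Second value: alternating steps +6, +5, +6, +5, …, so 32, 38, 43, 49, 54 → 60.
Note goes fa, sol, la, ti, do → re (runs through the solfège scale do→ti).
Combining the parts gives {O,60,re}.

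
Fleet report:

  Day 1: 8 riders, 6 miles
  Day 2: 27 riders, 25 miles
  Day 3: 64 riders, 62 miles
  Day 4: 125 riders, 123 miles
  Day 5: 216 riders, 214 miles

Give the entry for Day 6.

343 riders, 341 miles

Riders: 8, 27, 64, 125, 216 → 343 (perfect cubes: 2³, 3³, 4³, …).
For the miles, always 2 less than the riders: 6, 25, 62, 123, 214 → 341.
Combining the parts gives 343 riders, 341 miles.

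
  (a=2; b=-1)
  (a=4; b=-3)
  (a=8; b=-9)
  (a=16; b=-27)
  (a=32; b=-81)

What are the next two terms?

(a=64; b=-243), (a=128; b=-729)

A goes 2, 4, 8, 16, 32 → 64 → 128 (×2 each step).
B: ×3 each step, so -1, -3, -9, -27, -81 → -243 → -729.
So the next two terms are (a=64; b=-243) and (a=128; b=-729).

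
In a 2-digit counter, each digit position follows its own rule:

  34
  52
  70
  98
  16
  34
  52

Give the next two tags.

70 then 98

First digit: +2 each step, mod 10; 3, 5, 7, 9, 1, 3, 5 → 7 → 9.
Second digit: 4, 2, 0, 8, 6, 4, 2 → 0 → 8 (−2 each step, mod 10).
So the next two tags are 70 and 98.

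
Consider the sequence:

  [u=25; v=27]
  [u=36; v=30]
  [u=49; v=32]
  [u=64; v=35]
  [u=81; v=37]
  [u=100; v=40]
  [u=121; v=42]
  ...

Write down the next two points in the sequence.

[u=144; v=45], [u=169; v=47]

U goes 25, 36, 49, 64, 81, 100, 121 → 144 → 169 (perfect squares: 5², 6², 7², …).
V: 27, 30, 32, 35, 37, 40, 42 → 45 → 47 (alternating steps +3, +2, +3, +2, …).
So the next two points are [u=144; v=45] and [u=169; v=47].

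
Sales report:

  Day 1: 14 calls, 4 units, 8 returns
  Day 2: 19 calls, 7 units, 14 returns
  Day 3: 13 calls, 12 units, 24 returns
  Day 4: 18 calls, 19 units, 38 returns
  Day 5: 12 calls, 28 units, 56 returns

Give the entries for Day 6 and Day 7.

17 calls, 39 units, 78 returns; 11 calls, 52 units, 104 returns

Calls — alternating steps +5, −6, +5, −6, …: 14, 19, 13, 18, 12 → 17 → 11.
Units — differences are 3, 5, 7, … (increasing by 2 each time): 4, 7, 12, 19, 28 → 39 → 52.
Returns goes 8, 14, 24, 38, 56 → 78 → 104 (always 2 × the units).
Putting the parts together: 17 calls, 39 units, 78 returns and then 11 calls, 52 units, 104 returns.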